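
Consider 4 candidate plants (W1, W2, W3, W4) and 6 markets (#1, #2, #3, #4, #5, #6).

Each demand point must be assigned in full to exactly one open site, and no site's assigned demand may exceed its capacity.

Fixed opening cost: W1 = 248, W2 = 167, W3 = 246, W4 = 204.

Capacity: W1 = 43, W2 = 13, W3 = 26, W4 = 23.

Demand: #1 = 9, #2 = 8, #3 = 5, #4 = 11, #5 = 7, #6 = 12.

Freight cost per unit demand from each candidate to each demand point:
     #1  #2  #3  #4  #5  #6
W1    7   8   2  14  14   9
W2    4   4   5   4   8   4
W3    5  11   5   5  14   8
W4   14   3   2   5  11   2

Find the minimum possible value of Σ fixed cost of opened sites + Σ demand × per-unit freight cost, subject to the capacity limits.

Open {W1, W4}; cheapest assignment that respects the capacities:
  W1 (cap 43, load 29): #1, #2, #3, #5 — cost 9×7 + 8×8 + 5×2 + 7×14 = 235
  W4 (cap 23, load 23): #4, #6 — cost 11×5 + 12×2 = 79
  Shipping 314, fixed 452 → total 766.
  Any other capacity-feasible assignment to {W1, W4} ships for at least 314.
Compare {W1, W2}: its best feasible assignment gives total 802.
Compare {W2, W3, W4}: its best feasible assignment gives total 846.
Every other set of open sites that can feasibly serve all demand totals ≥ 802 even under its best assignment. Minimum: 766.

766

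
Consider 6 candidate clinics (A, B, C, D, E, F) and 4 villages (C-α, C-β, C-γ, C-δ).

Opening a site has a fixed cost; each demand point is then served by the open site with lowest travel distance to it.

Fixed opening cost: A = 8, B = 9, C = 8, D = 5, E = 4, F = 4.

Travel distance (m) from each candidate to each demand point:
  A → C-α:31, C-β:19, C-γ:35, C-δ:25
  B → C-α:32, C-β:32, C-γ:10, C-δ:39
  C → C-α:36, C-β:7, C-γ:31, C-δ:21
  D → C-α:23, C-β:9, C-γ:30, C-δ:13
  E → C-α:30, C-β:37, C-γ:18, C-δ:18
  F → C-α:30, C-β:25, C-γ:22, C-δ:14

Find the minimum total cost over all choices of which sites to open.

69

Open {B, D}: assign each demand point to its cheapest open site.
  C-α→D 23, C-β→D 9, C-γ→B 10, C-δ→D 13
  travel distance 55, fixed 14 → total 69.
Compare {D, E}: travel distance 63 + fixed 9 = 72.
Compare {B, D, E}: travel distance 55 + fixed 18 = 73.
Compare {B, D, F}: travel distance 55 + fixed 18 = 73.
All other subsets cost ≥ 72. Minimum total cost: 69.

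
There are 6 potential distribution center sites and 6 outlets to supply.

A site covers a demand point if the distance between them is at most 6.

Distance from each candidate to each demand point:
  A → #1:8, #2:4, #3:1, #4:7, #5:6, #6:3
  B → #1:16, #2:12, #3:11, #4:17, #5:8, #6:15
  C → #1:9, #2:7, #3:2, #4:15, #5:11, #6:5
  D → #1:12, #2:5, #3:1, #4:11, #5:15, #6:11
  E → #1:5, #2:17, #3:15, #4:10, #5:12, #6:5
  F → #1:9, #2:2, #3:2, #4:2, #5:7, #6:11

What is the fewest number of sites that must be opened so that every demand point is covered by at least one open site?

Coverage sets (demand points within 6 of each site):
  A: {#2, #3, #5, #6}
  B: {}
  C: {#3, #6}
  D: {#2, #3}
  E: {#1, #6}
  F: {#2, #3, #4}
No 2 sites suffice: every size-2 union leaves at least one demand point uncovered.
But {A, E, F} covers everything, so the minimum is 3.

3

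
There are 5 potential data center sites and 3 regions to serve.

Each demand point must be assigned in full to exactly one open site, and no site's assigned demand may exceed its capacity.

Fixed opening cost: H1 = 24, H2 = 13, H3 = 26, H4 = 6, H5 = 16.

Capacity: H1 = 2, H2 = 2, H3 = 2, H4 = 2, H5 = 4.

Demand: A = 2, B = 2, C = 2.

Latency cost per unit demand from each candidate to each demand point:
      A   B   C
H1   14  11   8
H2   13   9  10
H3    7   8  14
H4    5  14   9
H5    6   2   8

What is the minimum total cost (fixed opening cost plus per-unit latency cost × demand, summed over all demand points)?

52

Open {H4, H5}; cheapest assignment that respects the capacities:
  H4 (cap 2, load 2): A — cost 2×5 = 10
  H5 (cap 4, load 4): B, C — cost 2×2 + 2×8 = 20
  Shipping 30, fixed 22 → total 52.
  Any other capacity-feasible assignment to {H4, H5} ships for at least 30.
Compare {H2, H5}: its best feasible assignment gives total 65.
Compare {H2, H4, H5}: its best feasible assignment gives total 65.
Every other set of open sites that can feasibly serve all demand totals ≥ 65 even under its best assignment. Minimum: 52.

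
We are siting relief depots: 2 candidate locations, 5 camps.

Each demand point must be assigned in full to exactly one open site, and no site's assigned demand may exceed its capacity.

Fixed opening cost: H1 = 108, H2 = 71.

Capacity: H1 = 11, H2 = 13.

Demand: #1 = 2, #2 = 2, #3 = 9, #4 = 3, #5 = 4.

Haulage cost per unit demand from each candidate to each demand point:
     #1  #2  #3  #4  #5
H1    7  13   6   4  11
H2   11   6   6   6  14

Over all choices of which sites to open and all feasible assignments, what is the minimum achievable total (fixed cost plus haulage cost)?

Open {H1, H2}; cheapest assignment that respects the capacities:
  H1 (cap 11, load 9): #1, #4, #5 — cost 2×7 + 3×4 + 4×11 = 70
  H2 (cap 13, load 11): #2, #3 — cost 2×6 + 9×6 = 66
  Shipping 136, fixed 179 → total 315.
  Any other capacity-feasible assignment to {H1, H2} ships for at least 136.
Total demand is 20 and no other set of sites has combined capacity ≥ 20, so {H1, H2} is the only feasible choice of open sites. Minimum: 315.

315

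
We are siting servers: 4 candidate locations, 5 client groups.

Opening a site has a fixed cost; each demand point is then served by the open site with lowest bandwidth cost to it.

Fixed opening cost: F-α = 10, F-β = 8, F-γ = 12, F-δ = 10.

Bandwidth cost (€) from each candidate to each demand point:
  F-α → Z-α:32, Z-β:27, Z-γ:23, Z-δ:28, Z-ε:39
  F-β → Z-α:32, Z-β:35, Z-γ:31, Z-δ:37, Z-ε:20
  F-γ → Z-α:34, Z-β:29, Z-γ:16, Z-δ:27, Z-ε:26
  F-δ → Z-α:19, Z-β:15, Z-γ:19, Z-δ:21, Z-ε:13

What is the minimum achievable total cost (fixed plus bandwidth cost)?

97

Open {F-δ}: assign each demand point to its cheapest open site.
  Z-α→F-δ 19, Z-β→F-δ 15, Z-γ→F-δ 19, Z-δ→F-δ 21, Z-ε→F-δ 13
  bandwidth cost 87, fixed 10 → total 97.
Compare {F-β, F-δ}: bandwidth cost 87 + fixed 18 = 105.
Compare {F-γ, F-δ}: bandwidth cost 84 + fixed 22 = 106.
Compare {F-α, F-δ}: bandwidth cost 87 + fixed 20 = 107.
All other subsets cost ≥ 105. Minimum total cost: 97.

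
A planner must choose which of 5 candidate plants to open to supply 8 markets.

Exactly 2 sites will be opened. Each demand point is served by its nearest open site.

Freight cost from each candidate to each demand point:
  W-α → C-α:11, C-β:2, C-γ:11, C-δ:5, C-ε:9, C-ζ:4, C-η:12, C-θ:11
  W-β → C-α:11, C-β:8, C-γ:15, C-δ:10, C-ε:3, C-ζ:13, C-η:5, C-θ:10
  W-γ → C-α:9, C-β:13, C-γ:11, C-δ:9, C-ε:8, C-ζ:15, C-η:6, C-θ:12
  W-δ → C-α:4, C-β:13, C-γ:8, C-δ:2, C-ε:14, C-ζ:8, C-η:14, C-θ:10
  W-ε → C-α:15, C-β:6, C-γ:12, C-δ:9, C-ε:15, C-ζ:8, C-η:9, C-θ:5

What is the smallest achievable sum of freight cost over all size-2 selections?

Open {W-β, W-δ}.
  C-α→W-δ 4, C-β→W-β 8, C-γ→W-δ 8, C-δ→W-δ 2, C-ε→W-β 3, C-ζ→W-δ 8, C-η→W-β 5, C-θ→W-β 10  ⇒ total 48.
Compare {W-α, W-β}: total 51.
Compare {W-α, W-δ}: total 51.
No size-2 selection does better; minimum is 48.

48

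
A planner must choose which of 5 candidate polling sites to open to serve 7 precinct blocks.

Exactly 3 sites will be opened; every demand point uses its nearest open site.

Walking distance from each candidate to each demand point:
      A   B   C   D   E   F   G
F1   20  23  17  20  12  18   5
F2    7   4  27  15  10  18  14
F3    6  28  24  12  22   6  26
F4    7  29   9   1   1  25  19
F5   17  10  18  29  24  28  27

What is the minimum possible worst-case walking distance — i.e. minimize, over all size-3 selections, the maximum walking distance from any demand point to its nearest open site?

14

Open {F2, F3, F4}.
  Farthest demand point is G at walking distance 14 (to F2); all others are ≤ 14.
With {F1, F2, F3} the worst case is 17.
With {F1, F3, F5} the worst case is 17.
No size-3 selection achieves below 14.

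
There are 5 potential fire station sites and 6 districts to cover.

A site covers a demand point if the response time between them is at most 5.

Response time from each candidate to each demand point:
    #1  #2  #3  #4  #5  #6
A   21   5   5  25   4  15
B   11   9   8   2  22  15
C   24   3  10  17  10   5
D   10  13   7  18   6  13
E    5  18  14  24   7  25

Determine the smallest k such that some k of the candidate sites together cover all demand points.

4

Coverage sets (demand points within 5 of each site):
  A: {#2, #3, #5}
  B: {#4}
  C: {#2, #6}
  D: {}
  E: {#1}
No 3 sites suffice: every size-3 union leaves at least one demand point uncovered.
But {A, B, C, E} covers everything, so the minimum is 4.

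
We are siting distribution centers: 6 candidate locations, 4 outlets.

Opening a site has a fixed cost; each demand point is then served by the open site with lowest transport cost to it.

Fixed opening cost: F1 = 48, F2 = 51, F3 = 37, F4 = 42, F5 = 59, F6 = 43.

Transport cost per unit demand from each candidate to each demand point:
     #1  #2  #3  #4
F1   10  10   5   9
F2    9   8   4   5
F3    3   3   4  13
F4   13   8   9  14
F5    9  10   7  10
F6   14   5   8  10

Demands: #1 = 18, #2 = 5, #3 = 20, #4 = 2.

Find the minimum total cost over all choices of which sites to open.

212

Open {F3}: assign each demand point to its cheapest open site.
  #1→F3 18×3=54, #2→F3 5×3=15, #3→F3 20×4=80, #4→F3 2×13=26
  transport cost 175, fixed 37 → total 212.
Compare {F2, F3}: transport cost 159 + fixed 88 = 247.
Compare {F3, F6}: transport cost 169 + fixed 80 = 249.
Compare {F1, F3}: transport cost 167 + fixed 85 = 252.
All other subsets cost ≥ 247. Minimum total cost: 212.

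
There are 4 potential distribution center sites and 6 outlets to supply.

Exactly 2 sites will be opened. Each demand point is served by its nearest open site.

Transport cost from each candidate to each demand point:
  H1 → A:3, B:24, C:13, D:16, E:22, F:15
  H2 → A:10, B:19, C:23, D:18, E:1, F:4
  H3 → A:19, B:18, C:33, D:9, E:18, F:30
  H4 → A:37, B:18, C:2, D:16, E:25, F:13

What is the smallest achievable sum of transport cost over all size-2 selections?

51

Open {H2, H4}.
  A→H2 10, B→H4 18, C→H4 2, D→H4 16, E→H2 1, F→H2 4  ⇒ total 51.
Compare {H1, H2}: total 56.
Compare {H2, H3}: total 65.
No size-2 selection does better; minimum is 51.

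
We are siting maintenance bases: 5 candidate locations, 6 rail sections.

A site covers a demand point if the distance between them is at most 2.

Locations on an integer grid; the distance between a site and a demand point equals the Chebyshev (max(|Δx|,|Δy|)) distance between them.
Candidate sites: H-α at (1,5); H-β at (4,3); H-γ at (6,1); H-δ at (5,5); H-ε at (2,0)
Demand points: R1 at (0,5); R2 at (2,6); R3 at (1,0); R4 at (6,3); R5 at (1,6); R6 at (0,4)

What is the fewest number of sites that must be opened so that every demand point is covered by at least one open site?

Coverage sets (demand points within 2 of each site):
  H-α: {R1, R2, R5, R6}
  H-β: {R4}
  H-γ: {R4}
  H-δ: {R4}
  H-ε: {R3}
No 2 sites suffice: every size-2 union leaves at least one demand point uncovered.
But {H-α, H-β, H-ε} covers everything, so the minimum is 3.

3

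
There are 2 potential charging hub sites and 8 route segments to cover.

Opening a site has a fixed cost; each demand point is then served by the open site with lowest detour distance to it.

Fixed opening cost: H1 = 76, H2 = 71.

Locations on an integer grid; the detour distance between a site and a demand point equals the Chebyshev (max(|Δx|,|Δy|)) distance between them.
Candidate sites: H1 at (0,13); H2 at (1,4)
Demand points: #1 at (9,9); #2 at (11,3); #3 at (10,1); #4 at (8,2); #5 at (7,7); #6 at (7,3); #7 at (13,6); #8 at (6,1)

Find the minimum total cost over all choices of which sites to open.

Open {H2}: assign each demand point to its cheapest open site.
  #1→H2 8, #2→H2 10, #3→H2 9, #4→H2 7, #5→H2 6, #6→H2 6, #7→H2 12, #8→H2 5
  detour distance 63, fixed 71 → total 134.
Compare {H1}: detour distance 85 + fixed 76 = 161.
Compare {H1, H2}: detour distance 63 + fixed 147 = 210.

134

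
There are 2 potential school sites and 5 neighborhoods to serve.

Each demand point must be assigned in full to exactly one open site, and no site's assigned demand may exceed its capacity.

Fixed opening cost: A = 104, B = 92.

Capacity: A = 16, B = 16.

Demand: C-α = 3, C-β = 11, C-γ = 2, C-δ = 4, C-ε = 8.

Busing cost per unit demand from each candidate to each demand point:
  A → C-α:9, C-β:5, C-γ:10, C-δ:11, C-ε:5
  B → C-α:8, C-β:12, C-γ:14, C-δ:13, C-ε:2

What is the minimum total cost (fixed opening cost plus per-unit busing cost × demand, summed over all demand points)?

363

Open {A, B}; cheapest assignment that respects the capacities:
  A (cap 16, load 15): C-β, C-δ — cost 11×5 + 4×11 = 99
  B (cap 16, load 13): C-α, C-γ, C-ε — cost 3×8 + 2×14 + 8×2 = 68
  Shipping 167, fixed 196 → total 363.
  Any other capacity-feasible assignment to {A, B} ships for at least 167.
Total demand is 28 and no other set of sites has combined capacity ≥ 28, so {A, B} is the only feasible choice of open sites. Minimum: 363.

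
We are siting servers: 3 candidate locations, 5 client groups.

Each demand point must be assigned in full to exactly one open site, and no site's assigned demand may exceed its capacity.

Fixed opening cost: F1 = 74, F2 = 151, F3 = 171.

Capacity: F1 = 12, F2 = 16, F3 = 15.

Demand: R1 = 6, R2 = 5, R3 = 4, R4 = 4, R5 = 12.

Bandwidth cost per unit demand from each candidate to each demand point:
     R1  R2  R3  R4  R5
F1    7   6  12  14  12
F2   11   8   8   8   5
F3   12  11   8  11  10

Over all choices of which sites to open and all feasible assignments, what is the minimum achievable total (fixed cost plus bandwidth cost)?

573

Open {F2, F3}; cheapest assignment that respects the capacities:
  F2 (cap 16, load 16): R4, R5 — cost 4×8 + 12×5 = 92
  F3 (cap 15, load 15): R1, R2, R3 — cost 6×12 + 5×11 + 4×8 = 159
  Shipping 251, fixed 322 → total 573.
  Any other capacity-feasible assignment to {F2, F3} ships for at least 251.
Compare {F1, F2, F3}: its best feasible assignment gives total 592.
Every other set of open sites that can feasibly serve all demand totals ≥ 592 even under its best assignment. Minimum: 573.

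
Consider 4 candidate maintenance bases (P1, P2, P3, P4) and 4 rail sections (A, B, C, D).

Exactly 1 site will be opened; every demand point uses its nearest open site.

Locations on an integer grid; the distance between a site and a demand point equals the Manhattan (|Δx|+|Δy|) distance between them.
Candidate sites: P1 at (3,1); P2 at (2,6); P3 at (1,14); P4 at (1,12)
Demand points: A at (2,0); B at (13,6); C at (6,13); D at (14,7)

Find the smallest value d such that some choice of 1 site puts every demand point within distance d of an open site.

13

Open {P2}.
  Farthest demand point is D at distance 13 (to P2); all others are ≤ 13.
With {P1} the worst case is 17.
With {P4} the worst case is 18.
No size-1 selection achieves below 13.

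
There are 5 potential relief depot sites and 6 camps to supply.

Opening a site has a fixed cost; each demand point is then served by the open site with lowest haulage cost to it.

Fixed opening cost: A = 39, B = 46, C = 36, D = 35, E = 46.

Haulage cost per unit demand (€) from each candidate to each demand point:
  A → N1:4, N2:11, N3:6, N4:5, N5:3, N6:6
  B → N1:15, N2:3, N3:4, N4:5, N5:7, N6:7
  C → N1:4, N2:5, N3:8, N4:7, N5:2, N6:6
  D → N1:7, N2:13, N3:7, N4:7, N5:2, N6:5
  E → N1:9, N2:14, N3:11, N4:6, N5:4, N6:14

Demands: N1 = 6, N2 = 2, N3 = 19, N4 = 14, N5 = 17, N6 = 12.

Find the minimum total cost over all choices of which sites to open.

Open {B, C}: assign each demand point to its cheapest open site.
  N1→C 6×4=24, N2→B 2×3=6, N3→B 19×4=76, N4→B 14×5=70, N5→C 17×2=34, N6→C 12×6=72
  haulage cost 282, fixed 82 → total 364.
Compare {B, D}: haulage cost 288 + fixed 81 = 369.
Compare {A, B}: haulage cost 299 + fixed 85 = 384.
Compare {B, C, D}: haulage cost 270 + fixed 117 = 387.
All other subsets cost ≥ 369. Minimum total cost: 364.

364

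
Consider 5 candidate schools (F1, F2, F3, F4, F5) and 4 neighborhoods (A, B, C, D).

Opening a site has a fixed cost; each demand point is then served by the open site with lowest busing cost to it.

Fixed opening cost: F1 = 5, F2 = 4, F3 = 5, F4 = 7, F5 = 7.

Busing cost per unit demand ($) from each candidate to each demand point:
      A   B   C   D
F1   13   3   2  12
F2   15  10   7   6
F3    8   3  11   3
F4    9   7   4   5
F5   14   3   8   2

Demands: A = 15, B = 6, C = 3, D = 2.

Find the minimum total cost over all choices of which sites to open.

Open {F1, F3}: assign each demand point to its cheapest open site.
  A→F3 15×8=120, B→F1 6×3=18, C→F1 3×2=6, D→F3 2×3=6
  busing cost 150, fixed 10 → total 160.
Compare {F1, F2, F3}: busing cost 150 + fixed 14 = 164.
Compare {F1, F3, F5}: busing cost 148 + fixed 17 = 165.
Compare {F1, F3, F4}: busing cost 150 + fixed 17 = 167.
All other subsets cost ≥ 164. Minimum total cost: 160.

160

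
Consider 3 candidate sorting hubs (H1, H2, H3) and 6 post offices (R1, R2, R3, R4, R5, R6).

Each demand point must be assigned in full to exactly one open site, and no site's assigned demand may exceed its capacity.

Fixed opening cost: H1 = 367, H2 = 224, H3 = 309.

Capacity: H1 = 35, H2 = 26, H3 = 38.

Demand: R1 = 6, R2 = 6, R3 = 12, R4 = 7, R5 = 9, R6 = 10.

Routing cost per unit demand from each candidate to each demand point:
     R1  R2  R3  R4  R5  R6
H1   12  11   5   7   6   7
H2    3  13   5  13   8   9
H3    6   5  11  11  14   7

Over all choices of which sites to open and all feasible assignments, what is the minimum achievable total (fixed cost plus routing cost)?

Open {H2, H3}; cheapest assignment that respects the capacities:
  H2 (cap 26, load 21): R3, R5 — cost 12×5 + 9×8 = 132
  H3 (cap 38, load 29): R1, R2, R4, R6 — cost 6×6 + 6×5 + 7×11 + 10×7 = 213
  Shipping 345, fixed 533 → total 878.
  Any other capacity-feasible assignment to {H2, H3} ships for at least 345.
Compare {H1, H2}: its best feasible assignment gives total 908.
Compare {H1, H3}: its best feasible assignment gives total 975.
Every other set of open sites that can feasibly serve all demand totals ≥ 908 even under its best assignment. Minimum: 878.

878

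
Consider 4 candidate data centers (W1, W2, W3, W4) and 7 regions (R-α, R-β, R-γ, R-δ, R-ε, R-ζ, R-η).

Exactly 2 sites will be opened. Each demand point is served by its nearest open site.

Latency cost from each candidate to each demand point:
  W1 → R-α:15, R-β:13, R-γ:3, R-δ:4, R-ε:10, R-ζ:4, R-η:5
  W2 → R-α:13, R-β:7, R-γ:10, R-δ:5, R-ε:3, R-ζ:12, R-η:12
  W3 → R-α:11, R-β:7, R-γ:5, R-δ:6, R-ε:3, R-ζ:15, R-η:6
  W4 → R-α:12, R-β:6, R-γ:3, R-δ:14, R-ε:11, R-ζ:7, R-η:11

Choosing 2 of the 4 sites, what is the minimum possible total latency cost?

Open {W1, W3}.
  R-α→W3 11, R-β→W3 7, R-γ→W1 3, R-δ→W1 4, R-ε→W3 3, R-ζ→W1 4, R-η→W1 5  ⇒ total 37.
Compare {W1, W2}: total 39.
Compare {W3, W4}: total 42.
No size-2 selection does better; minimum is 37.

37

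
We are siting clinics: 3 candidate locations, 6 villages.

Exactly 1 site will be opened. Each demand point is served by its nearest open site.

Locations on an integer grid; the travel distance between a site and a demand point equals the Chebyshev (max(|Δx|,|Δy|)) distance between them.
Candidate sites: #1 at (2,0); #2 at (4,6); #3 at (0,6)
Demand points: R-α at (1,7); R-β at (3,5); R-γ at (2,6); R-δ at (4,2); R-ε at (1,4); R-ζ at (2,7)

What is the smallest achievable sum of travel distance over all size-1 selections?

Open {#3}.
  R-α→#3 1, R-β→#3 3, R-γ→#3 2, R-δ→#3 4, R-ε→#3 2, R-ζ→#3 2  ⇒ total 14.
Compare {#2}: total 15.
Compare {#1}: total 31.

14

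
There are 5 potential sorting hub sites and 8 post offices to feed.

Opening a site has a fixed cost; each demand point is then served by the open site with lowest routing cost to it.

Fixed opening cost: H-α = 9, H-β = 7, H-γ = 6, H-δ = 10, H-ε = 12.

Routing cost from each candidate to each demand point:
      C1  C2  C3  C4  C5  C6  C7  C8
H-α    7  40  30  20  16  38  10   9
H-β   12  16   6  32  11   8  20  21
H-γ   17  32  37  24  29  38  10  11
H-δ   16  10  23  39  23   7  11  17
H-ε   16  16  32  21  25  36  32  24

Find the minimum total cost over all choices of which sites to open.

103

Open {H-α, H-β}: assign each demand point to its cheapest open site.
  C1→H-α 7, C2→H-β 16, C3→H-β 6, C4→H-α 20, C5→H-β 11, C6→H-β 8, C7→H-α 10, C8→H-α 9
  routing cost 87, fixed 16 → total 103.
Compare {H-α, H-β, H-δ}: routing cost 80 + fixed 26 = 106.
Compare {H-α, H-β, H-γ}: routing cost 87 + fixed 22 = 109.
Compare {H-β, H-γ}: routing cost 98 + fixed 13 = 111.
All other subsets cost ≥ 106. Minimum total cost: 103.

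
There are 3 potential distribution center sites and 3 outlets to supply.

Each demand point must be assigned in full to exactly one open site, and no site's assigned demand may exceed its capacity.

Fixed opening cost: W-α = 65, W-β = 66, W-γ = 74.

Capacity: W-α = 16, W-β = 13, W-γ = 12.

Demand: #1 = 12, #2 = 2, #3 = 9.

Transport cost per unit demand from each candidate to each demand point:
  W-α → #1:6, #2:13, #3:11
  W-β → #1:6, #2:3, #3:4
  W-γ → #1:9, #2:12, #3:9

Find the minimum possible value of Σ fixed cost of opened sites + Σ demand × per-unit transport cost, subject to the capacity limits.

Open {W-α, W-β}; cheapest assignment that respects the capacities:
  W-α (cap 16, load 12): #1 — cost 12×6 = 72
  W-β (cap 13, load 11): #2, #3 — cost 2×3 + 9×4 = 42
  Shipping 114, fixed 131 → total 245.
  Any other capacity-feasible assignment to {W-α, W-β} ships for at least 114.
Compare {W-β, W-γ}: its best feasible assignment gives total 290.
Compare {W-α, W-γ}: its best feasible assignment gives total 316.
Every other set of open sites that can feasibly serve all demand totals ≥ 290 even under its best assignment. Minimum: 245.

245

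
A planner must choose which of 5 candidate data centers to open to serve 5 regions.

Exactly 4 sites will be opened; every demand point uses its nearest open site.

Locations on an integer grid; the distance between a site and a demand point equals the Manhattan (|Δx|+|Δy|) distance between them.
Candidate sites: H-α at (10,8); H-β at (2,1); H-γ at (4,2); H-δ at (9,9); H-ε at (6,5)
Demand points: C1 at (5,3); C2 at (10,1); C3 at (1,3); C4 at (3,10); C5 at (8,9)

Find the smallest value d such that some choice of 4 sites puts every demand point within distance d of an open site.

Open {H-α, H-β, H-γ, H-δ}.
  Farthest demand point is C2 at distance 7 (to H-α); all others are ≤ 7.
With {H-α, H-β, H-δ, H-ε} the worst case is 7.
With {H-α, H-γ, H-δ, H-ε} the worst case is 7.
No size-4 selection achieves below 7.

7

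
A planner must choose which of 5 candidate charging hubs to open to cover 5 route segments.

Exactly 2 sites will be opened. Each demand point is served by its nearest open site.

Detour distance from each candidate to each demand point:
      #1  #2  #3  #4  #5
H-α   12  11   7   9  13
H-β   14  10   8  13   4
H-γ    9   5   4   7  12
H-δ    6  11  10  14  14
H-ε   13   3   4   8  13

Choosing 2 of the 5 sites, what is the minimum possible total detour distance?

29

Open {H-β, H-γ}.
  #1→H-γ 9, #2→H-γ 5, #3→H-γ 4, #4→H-γ 7, #5→H-β 4  ⇒ total 29.
Compare {H-β, H-ε}: total 32.
Compare {H-γ, H-δ}: total 34.
No size-2 selection does better; minimum is 29.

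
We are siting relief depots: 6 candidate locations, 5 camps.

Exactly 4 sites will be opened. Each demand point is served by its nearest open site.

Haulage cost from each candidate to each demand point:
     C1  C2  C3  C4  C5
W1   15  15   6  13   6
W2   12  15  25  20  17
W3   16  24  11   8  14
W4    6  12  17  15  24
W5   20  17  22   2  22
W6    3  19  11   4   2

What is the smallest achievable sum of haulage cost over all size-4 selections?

25

Open {W1, W4, W5, W6}.
  C1→W6 3, C2→W4 12, C3→W1 6, C4→W5 2, C5→W6 2  ⇒ total 25.
Compare {W1, W2, W4, W6}: total 27.
Compare {W1, W3, W4, W6}: total 27.
No size-4 selection does better; minimum is 25.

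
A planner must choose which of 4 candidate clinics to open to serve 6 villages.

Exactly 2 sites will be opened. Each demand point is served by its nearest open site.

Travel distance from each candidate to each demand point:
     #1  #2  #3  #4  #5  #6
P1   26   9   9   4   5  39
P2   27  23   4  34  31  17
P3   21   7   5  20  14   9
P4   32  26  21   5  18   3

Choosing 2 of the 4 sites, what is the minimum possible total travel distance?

Open {P1, P3}.
  #1→P3 21, #2→P3 7, #3→P3 5, #4→P1 4, #5→P1 5, #6→P3 9  ⇒ total 51.
Compare {P3, P4}: total 55.
Compare {P1, P4}: total 56.
No size-2 selection does better; minimum is 51.

51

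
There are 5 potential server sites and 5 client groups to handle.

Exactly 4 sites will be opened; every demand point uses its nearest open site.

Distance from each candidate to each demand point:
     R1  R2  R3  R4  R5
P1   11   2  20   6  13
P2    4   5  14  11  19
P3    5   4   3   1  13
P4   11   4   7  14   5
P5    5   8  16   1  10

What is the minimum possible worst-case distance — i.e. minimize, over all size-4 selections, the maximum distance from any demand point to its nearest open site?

Open {P1, P2, P3, P4}.
  Farthest demand point is R5 at distance 5 (to P4); all others are ≤ 5.
With {P1, P3, P4, P5} the worst case is 5.
With {P2, P3, P4, P5} the worst case is 5.
No size-4 selection achieves below 5.

5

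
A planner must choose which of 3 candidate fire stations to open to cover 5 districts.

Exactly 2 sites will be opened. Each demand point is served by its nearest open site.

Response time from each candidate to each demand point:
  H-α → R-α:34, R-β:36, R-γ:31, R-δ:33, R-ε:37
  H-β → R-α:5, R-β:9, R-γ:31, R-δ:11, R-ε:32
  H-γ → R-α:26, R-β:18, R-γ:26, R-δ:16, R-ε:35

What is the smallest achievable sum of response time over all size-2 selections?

83

Open {H-β, H-γ}.
  R-α→H-β 5, R-β→H-β 9, R-γ→H-γ 26, R-δ→H-β 11, R-ε→H-β 32  ⇒ total 83.
Compare {H-α, H-β}: total 88.
Compare {H-α, H-γ}: total 121.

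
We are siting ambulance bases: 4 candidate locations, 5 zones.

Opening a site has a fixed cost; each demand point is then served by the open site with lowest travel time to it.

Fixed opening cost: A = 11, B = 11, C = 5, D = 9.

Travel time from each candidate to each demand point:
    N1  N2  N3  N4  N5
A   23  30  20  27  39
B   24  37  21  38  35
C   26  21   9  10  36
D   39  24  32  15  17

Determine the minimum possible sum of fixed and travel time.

97

Open {C, D}: assign each demand point to its cheapest open site.
  N1→C 26, N2→C 21, N3→C 9, N4→C 10, N5→D 17
  travel time 83, fixed 14 → total 97.
Compare {A, C, D}: travel time 80 + fixed 25 = 105.
Compare {B, C, D}: travel time 81 + fixed 25 = 106.
Compare {C}: travel time 102 + fixed 5 = 107.
All other subsets cost ≥ 105. Minimum total cost: 97.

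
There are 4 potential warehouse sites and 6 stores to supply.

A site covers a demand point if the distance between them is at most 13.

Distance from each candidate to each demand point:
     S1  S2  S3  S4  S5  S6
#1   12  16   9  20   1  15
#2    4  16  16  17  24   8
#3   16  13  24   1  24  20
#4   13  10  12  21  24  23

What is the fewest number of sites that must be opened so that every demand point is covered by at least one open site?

3

Coverage sets (demand points within 13 of each site):
  #1: {S1, S3, S5}
  #2: {S1, S6}
  #3: {S2, S4}
  #4: {S1, S2, S3}
No 2 sites suffice: every size-2 union leaves at least one demand point uncovered.
But {#1, #2, #3} covers everything, so the minimum is 3.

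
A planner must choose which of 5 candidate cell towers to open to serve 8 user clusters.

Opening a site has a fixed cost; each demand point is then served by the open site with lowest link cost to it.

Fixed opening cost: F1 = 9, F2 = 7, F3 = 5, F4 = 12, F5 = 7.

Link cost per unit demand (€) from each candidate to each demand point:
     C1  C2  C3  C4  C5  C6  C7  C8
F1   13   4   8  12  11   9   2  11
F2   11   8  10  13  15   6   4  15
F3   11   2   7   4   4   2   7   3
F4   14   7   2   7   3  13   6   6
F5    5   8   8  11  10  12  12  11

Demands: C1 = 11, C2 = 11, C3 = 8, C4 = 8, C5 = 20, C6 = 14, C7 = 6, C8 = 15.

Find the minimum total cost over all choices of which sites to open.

Open {F1, F3, F4, F5}: assign each demand point to its cheapest open site.
  C1→F5 11×5=55, C2→F3 11×2=22, C3→F4 8×2=16, C4→F3 8×4=32, C5→F4 20×3=60, C6→F3 14×2=28, C7→F1 6×2=12, C8→F3 15×3=45
  link cost 270, fixed 33 → total 303.
Compare {F1, F2, F3, F4, F5}: link cost 270 + fixed 40 = 310.
Compare {F2, F3, F4, F5}: link cost 282 + fixed 31 = 313.
Compare {F3, F4, F5}: link cost 294 + fixed 24 = 318.
All other subsets cost ≥ 310. Minimum total cost: 303.

303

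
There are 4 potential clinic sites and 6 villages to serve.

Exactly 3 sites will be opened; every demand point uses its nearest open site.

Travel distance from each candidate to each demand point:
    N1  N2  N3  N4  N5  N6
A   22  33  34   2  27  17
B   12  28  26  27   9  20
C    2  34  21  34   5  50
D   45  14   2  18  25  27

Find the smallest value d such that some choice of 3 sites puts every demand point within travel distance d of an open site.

Open {A, B, D}.
  Farthest demand point is N6 at travel distance 17 (to A); all others are ≤ 17.
With {A, C, D} the worst case is 17.
With {B, C, D} the worst case is 20.
No size-3 selection achieves below 17.

17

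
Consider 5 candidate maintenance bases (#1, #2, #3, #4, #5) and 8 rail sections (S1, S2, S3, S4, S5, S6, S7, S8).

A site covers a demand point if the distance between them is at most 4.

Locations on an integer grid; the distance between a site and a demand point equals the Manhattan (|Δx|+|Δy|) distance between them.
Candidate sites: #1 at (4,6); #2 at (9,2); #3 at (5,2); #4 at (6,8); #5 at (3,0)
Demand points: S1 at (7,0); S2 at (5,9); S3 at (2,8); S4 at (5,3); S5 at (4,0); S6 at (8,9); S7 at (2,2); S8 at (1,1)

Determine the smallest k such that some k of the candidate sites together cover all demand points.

Coverage sets (demand points within 4 of each site):
  #1: {S2, S3, S4}
  #2: {S1}
  #3: {S1, S4, S5, S7}
  #4: {S2, S3, S6}
  #5: {S1, S5, S7, S8}
No 2 sites suffice: every size-2 union leaves at least one demand point uncovered.
But {#1, #4, #5} covers everything, so the minimum is 3.

3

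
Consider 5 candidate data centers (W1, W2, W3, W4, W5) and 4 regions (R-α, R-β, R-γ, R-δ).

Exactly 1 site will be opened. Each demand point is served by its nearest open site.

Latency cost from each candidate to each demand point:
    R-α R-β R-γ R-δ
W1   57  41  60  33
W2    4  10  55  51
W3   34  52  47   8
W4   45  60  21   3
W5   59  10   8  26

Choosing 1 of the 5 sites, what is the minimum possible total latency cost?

103

Open {W5}.
  R-α→W5 59, R-β→W5 10, R-γ→W5 8, R-δ→W5 26  ⇒ total 103.
Compare {W2}: total 120.
Compare {W4}: total 129.
No size-1 selection does better; minimum is 103.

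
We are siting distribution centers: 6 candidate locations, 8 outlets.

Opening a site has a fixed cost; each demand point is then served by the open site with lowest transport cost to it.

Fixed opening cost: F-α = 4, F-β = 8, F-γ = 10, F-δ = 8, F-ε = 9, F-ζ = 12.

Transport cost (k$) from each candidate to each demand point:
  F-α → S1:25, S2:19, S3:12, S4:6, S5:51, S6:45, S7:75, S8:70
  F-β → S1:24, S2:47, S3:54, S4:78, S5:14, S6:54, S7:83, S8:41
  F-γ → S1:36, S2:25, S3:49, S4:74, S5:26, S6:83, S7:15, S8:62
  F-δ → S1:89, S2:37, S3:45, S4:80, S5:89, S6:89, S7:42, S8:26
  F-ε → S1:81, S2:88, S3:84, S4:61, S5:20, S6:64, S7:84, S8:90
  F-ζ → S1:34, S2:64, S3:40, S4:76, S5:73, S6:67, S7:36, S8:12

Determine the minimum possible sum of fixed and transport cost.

181

Open {F-α, F-β, F-γ, F-ζ}: assign each demand point to its cheapest open site.
  S1→F-β 24, S2→F-α 19, S3→F-α 12, S4→F-α 6, S5→F-β 14, S6→F-α 45, S7→F-γ 15, S8→F-ζ 12
  transport cost 147, fixed 34 → total 181.
Compare {F-α, F-γ, F-ζ}: transport cost 160 + fixed 26 = 186.
Compare {F-α, F-γ, F-ε, F-ζ}: transport cost 154 + fixed 35 = 189.
Compare {F-α, F-β, F-γ, F-δ, F-ζ}: transport cost 147 + fixed 42 = 189.
All other subsets cost ≥ 186. Minimum total cost: 181.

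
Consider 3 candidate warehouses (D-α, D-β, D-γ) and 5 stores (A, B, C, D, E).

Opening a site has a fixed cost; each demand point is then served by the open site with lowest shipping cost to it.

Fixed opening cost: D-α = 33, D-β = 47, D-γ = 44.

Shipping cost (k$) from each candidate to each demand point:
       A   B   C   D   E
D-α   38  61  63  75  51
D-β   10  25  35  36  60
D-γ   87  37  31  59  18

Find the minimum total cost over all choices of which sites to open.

211

Open {D-β, D-γ}: assign each demand point to its cheapest open site.
  A→D-β 10, B→D-β 25, C→D-γ 31, D→D-β 36, E→D-γ 18
  shipping cost 120, fixed 91 → total 211.
Compare {D-β}: shipping cost 166 + fixed 47 = 213.
Compare {D-α, D-β}: shipping cost 157 + fixed 80 = 237.
Compare {D-α, D-β, D-γ}: shipping cost 120 + fixed 124 = 244.
All other subsets cost ≥ 213. Minimum total cost: 211.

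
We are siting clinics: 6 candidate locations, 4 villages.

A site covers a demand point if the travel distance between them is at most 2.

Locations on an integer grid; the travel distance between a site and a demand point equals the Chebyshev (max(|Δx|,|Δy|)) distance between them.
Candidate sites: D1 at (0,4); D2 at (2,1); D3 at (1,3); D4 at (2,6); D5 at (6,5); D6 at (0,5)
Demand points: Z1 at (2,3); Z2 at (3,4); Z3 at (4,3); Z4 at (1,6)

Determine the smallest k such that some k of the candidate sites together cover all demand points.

2

Coverage sets (demand points within 2 of each site):
  D1: {Z1, Z4}
  D2: {Z1, Z3}
  D3: {Z1, Z2}
  D4: {Z2, Z4}
  D5: {Z3}
  D6: {Z1, Z4}
No single site covers all 4 demand points.
But {D2, D4} covers everything, so the minimum is 2.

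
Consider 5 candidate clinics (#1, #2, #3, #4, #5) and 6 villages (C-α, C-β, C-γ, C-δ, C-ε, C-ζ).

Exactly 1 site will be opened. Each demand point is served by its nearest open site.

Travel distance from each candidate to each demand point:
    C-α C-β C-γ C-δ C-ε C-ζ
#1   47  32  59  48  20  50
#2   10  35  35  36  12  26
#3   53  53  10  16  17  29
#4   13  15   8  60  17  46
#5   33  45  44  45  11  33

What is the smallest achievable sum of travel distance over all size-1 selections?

Open {#2}.
  C-α→#2 10, C-β→#2 35, C-γ→#2 35, C-δ→#2 36, C-ε→#2 12, C-ζ→#2 26  ⇒ total 154.
Compare {#4}: total 159.
Compare {#3}: total 178.
No size-1 selection does better; minimum is 154.

154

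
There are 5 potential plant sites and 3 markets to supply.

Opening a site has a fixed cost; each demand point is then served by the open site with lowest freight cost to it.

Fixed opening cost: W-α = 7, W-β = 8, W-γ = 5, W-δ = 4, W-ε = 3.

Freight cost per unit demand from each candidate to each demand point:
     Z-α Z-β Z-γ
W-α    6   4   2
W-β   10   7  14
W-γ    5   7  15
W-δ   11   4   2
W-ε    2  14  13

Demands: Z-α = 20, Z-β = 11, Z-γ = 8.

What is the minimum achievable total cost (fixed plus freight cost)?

Open {W-δ, W-ε}: assign each demand point to its cheapest open site.
  Z-α→W-ε 20×2=40, Z-β→W-δ 11×4=44, Z-γ→W-δ 8×2=16
  freight cost 100, fixed 7 → total 107.
Compare {W-α, W-ε}: freight cost 100 + fixed 10 = 110.
Compare {W-γ, W-δ, W-ε}: freight cost 100 + fixed 12 = 112.
Compare {W-α, W-δ, W-ε}: freight cost 100 + fixed 14 = 114.
All other subsets cost ≥ 110. Minimum total cost: 107.

107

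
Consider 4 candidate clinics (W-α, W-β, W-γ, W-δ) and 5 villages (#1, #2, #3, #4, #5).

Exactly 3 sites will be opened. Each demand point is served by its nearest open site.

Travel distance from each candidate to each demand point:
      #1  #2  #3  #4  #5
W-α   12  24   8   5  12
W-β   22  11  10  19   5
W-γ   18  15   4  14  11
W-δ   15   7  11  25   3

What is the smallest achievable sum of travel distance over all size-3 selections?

31

Open {W-α, W-γ, W-δ}.
  #1→W-α 12, #2→W-δ 7, #3→W-γ 4, #4→W-α 5, #5→W-δ 3  ⇒ total 31.
Compare {W-α, W-β, W-δ}: total 35.
Compare {W-α, W-β, W-γ}: total 37.
No size-3 selection does better; minimum is 31.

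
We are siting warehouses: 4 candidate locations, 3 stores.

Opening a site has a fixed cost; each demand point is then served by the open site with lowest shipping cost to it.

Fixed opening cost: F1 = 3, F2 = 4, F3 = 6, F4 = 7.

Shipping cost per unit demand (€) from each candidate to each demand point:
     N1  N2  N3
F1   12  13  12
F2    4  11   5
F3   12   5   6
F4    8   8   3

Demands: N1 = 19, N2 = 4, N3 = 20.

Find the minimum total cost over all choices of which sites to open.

173

Open {F2, F3, F4}: assign each demand point to its cheapest open site.
  N1→F2 19×4=76, N2→F3 4×5=20, N3→F4 20×3=60
  shipping cost 156, fixed 17 → total 173.
Compare {F1, F2, F3, F4}: shipping cost 156 + fixed 20 = 176.
Compare {F2, F4}: shipping cost 168 + fixed 11 = 179.
Compare {F1, F2, F4}: shipping cost 168 + fixed 14 = 182.
All other subsets cost ≥ 176. Minimum total cost: 173.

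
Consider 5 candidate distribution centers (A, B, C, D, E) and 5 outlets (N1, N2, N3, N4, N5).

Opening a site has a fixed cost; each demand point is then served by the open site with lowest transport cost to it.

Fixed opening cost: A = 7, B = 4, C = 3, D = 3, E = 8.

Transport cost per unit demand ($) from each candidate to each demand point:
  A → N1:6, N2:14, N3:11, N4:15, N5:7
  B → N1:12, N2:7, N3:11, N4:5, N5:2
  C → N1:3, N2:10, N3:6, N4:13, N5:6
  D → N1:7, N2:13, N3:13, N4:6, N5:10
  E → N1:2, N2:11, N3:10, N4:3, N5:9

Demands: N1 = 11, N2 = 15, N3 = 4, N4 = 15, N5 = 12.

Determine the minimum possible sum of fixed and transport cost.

235

Open {B, C, E}: assign each demand point to its cheapest open site.
  N1→E 11×2=22, N2→B 15×7=105, N3→C 4×6=24, N4→E 15×3=45, N5→B 12×2=24
  transport cost 220, fixed 15 → total 235.
Compare {B, C, D, E}: transport cost 220 + fixed 18 = 238.
Compare {A, B, C, E}: transport cost 220 + fixed 22 = 242.
Compare {A, B, C, D, E}: transport cost 220 + fixed 25 = 245.
All other subsets cost ≥ 238. Minimum total cost: 235.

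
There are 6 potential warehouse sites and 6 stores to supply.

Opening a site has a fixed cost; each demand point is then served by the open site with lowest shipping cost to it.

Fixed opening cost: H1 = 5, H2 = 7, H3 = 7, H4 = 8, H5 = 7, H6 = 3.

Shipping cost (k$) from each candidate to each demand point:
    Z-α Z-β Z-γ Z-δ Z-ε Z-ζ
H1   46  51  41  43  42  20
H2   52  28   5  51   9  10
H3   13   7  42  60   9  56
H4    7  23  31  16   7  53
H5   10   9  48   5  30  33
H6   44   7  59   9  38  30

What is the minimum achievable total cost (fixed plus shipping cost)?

62

Open {H2, H5}: assign each demand point to its cheapest open site.
  Z-α→H5 10, Z-β→H5 9, Z-γ→H2 5, Z-δ→H5 5, Z-ε→H2 9, Z-ζ→H2 10
  shipping cost 48, fixed 14 → total 62.
Compare {H2, H4, H6}: shipping cost 45 + fixed 18 = 63.
Compare {H2, H5, H6}: shipping cost 46 + fixed 17 = 63.
Compare {H2, H4, H5}: shipping cost 43 + fixed 22 = 65.
All other subsets cost ≥ 63. Minimum total cost: 62.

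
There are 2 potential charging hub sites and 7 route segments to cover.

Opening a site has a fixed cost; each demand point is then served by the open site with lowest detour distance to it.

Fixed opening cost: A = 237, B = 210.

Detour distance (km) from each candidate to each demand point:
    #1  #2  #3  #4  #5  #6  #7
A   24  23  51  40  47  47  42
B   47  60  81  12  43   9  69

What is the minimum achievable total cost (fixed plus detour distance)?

Open {A}: assign each demand point to its cheapest open site.
  #1→A 24, #2→A 23, #3→A 51, #4→A 40, #5→A 47, #6→A 47, #7→A 42
  detour distance 274, fixed 237 → total 511.
Compare {B}: detour distance 321 + fixed 210 = 531.
Compare {A, B}: detour distance 204 + fixed 447 = 651.

511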